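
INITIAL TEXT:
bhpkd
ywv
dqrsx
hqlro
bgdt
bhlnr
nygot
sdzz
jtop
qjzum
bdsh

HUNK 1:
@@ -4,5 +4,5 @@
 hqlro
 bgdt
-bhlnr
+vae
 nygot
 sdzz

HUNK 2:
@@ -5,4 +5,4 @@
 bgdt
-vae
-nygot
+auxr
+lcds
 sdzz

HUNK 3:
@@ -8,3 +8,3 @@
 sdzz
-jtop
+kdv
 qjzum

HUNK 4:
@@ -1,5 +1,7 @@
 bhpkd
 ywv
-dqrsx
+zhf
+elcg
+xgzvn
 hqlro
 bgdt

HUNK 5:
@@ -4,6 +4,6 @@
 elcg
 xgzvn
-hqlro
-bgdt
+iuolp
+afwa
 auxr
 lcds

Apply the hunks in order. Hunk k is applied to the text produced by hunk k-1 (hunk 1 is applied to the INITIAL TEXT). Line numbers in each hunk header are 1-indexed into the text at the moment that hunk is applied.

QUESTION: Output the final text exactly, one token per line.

Hunk 1: at line 4 remove [bhlnr] add [vae] -> 11 lines: bhpkd ywv dqrsx hqlro bgdt vae nygot sdzz jtop qjzum bdsh
Hunk 2: at line 5 remove [vae,nygot] add [auxr,lcds] -> 11 lines: bhpkd ywv dqrsx hqlro bgdt auxr lcds sdzz jtop qjzum bdsh
Hunk 3: at line 8 remove [jtop] add [kdv] -> 11 lines: bhpkd ywv dqrsx hqlro bgdt auxr lcds sdzz kdv qjzum bdsh
Hunk 4: at line 1 remove [dqrsx] add [zhf,elcg,xgzvn] -> 13 lines: bhpkd ywv zhf elcg xgzvn hqlro bgdt auxr lcds sdzz kdv qjzum bdsh
Hunk 5: at line 4 remove [hqlro,bgdt] add [iuolp,afwa] -> 13 lines: bhpkd ywv zhf elcg xgzvn iuolp afwa auxr lcds sdzz kdv qjzum bdsh

Answer: bhpkd
ywv
zhf
elcg
xgzvn
iuolp
afwa
auxr
lcds
sdzz
kdv
qjzum
bdsh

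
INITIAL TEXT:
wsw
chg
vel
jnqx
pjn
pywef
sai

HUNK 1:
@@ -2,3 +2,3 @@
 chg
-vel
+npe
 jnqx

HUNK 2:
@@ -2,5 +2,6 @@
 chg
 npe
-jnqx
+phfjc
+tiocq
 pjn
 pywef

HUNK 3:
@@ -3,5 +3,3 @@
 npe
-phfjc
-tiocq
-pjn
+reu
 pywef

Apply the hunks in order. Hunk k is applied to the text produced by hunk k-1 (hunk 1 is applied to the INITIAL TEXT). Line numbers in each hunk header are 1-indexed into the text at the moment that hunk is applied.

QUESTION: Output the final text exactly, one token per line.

Hunk 1: at line 2 remove [vel] add [npe] -> 7 lines: wsw chg npe jnqx pjn pywef sai
Hunk 2: at line 2 remove [jnqx] add [phfjc,tiocq] -> 8 lines: wsw chg npe phfjc tiocq pjn pywef sai
Hunk 3: at line 3 remove [phfjc,tiocq,pjn] add [reu] -> 6 lines: wsw chg npe reu pywef sai

Answer: wsw
chg
npe
reu
pywef
sai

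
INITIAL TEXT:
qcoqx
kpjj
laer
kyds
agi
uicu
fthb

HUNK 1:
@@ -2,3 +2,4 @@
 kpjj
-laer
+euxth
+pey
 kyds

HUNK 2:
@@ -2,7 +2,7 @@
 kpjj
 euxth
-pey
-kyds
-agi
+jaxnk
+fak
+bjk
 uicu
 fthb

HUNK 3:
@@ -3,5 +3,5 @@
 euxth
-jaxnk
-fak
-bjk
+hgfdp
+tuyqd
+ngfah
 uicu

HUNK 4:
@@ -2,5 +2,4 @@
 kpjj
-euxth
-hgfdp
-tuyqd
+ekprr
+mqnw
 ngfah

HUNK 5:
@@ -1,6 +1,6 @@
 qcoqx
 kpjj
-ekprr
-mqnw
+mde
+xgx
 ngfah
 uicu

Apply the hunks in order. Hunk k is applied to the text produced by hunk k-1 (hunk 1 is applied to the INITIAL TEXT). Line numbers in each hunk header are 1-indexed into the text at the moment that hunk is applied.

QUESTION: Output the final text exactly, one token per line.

Answer: qcoqx
kpjj
mde
xgx
ngfah
uicu
fthb

Derivation:
Hunk 1: at line 2 remove [laer] add [euxth,pey] -> 8 lines: qcoqx kpjj euxth pey kyds agi uicu fthb
Hunk 2: at line 2 remove [pey,kyds,agi] add [jaxnk,fak,bjk] -> 8 lines: qcoqx kpjj euxth jaxnk fak bjk uicu fthb
Hunk 3: at line 3 remove [jaxnk,fak,bjk] add [hgfdp,tuyqd,ngfah] -> 8 lines: qcoqx kpjj euxth hgfdp tuyqd ngfah uicu fthb
Hunk 4: at line 2 remove [euxth,hgfdp,tuyqd] add [ekprr,mqnw] -> 7 lines: qcoqx kpjj ekprr mqnw ngfah uicu fthb
Hunk 5: at line 1 remove [ekprr,mqnw] add [mde,xgx] -> 7 lines: qcoqx kpjj mde xgx ngfah uicu fthb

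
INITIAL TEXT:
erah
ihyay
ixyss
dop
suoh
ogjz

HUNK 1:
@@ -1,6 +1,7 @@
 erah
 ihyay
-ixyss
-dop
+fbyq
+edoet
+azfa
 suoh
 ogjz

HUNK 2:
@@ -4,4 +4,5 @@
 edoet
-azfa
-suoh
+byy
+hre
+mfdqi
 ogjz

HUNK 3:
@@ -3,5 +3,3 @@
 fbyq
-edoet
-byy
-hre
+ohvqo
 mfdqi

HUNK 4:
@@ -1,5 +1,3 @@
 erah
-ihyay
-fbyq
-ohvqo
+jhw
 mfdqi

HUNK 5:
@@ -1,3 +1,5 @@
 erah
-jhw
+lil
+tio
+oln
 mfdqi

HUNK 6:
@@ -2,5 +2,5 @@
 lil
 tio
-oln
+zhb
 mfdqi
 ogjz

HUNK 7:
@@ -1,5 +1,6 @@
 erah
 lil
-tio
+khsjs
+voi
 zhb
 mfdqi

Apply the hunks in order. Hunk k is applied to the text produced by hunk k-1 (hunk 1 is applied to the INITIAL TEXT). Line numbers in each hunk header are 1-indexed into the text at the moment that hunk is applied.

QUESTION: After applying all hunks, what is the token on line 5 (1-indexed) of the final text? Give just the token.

Hunk 1: at line 1 remove [ixyss,dop] add [fbyq,edoet,azfa] -> 7 lines: erah ihyay fbyq edoet azfa suoh ogjz
Hunk 2: at line 4 remove [azfa,suoh] add [byy,hre,mfdqi] -> 8 lines: erah ihyay fbyq edoet byy hre mfdqi ogjz
Hunk 3: at line 3 remove [edoet,byy,hre] add [ohvqo] -> 6 lines: erah ihyay fbyq ohvqo mfdqi ogjz
Hunk 4: at line 1 remove [ihyay,fbyq,ohvqo] add [jhw] -> 4 lines: erah jhw mfdqi ogjz
Hunk 5: at line 1 remove [jhw] add [lil,tio,oln] -> 6 lines: erah lil tio oln mfdqi ogjz
Hunk 6: at line 2 remove [oln] add [zhb] -> 6 lines: erah lil tio zhb mfdqi ogjz
Hunk 7: at line 1 remove [tio] add [khsjs,voi] -> 7 lines: erah lil khsjs voi zhb mfdqi ogjz
Final line 5: zhb

Answer: zhb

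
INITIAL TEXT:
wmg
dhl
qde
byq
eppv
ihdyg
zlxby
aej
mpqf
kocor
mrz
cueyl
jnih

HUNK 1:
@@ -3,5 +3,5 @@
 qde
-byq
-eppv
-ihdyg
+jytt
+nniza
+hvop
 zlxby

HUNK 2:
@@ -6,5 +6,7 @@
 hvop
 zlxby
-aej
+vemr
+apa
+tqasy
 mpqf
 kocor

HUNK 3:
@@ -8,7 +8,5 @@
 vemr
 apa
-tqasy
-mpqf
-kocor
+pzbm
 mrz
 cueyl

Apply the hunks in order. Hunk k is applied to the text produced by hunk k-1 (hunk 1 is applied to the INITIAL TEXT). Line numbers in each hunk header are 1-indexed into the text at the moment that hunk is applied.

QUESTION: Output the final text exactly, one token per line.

Answer: wmg
dhl
qde
jytt
nniza
hvop
zlxby
vemr
apa
pzbm
mrz
cueyl
jnih

Derivation:
Hunk 1: at line 3 remove [byq,eppv,ihdyg] add [jytt,nniza,hvop] -> 13 lines: wmg dhl qde jytt nniza hvop zlxby aej mpqf kocor mrz cueyl jnih
Hunk 2: at line 6 remove [aej] add [vemr,apa,tqasy] -> 15 lines: wmg dhl qde jytt nniza hvop zlxby vemr apa tqasy mpqf kocor mrz cueyl jnih
Hunk 3: at line 8 remove [tqasy,mpqf,kocor] add [pzbm] -> 13 lines: wmg dhl qde jytt nniza hvop zlxby vemr apa pzbm mrz cueyl jnih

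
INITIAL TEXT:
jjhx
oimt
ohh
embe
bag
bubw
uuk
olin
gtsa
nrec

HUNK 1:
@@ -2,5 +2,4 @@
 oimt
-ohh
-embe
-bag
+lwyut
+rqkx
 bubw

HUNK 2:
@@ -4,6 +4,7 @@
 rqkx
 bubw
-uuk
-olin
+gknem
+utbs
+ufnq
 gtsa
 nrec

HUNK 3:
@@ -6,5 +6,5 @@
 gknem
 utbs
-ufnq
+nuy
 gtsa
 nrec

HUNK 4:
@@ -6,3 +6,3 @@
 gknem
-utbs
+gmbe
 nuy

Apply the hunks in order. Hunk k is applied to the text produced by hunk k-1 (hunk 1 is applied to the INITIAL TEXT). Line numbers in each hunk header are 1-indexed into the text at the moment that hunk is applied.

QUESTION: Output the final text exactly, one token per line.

Hunk 1: at line 2 remove [ohh,embe,bag] add [lwyut,rqkx] -> 9 lines: jjhx oimt lwyut rqkx bubw uuk olin gtsa nrec
Hunk 2: at line 4 remove [uuk,olin] add [gknem,utbs,ufnq] -> 10 lines: jjhx oimt lwyut rqkx bubw gknem utbs ufnq gtsa nrec
Hunk 3: at line 6 remove [ufnq] add [nuy] -> 10 lines: jjhx oimt lwyut rqkx bubw gknem utbs nuy gtsa nrec
Hunk 4: at line 6 remove [utbs] add [gmbe] -> 10 lines: jjhx oimt lwyut rqkx bubw gknem gmbe nuy gtsa nrec

Answer: jjhx
oimt
lwyut
rqkx
bubw
gknem
gmbe
nuy
gtsa
nrec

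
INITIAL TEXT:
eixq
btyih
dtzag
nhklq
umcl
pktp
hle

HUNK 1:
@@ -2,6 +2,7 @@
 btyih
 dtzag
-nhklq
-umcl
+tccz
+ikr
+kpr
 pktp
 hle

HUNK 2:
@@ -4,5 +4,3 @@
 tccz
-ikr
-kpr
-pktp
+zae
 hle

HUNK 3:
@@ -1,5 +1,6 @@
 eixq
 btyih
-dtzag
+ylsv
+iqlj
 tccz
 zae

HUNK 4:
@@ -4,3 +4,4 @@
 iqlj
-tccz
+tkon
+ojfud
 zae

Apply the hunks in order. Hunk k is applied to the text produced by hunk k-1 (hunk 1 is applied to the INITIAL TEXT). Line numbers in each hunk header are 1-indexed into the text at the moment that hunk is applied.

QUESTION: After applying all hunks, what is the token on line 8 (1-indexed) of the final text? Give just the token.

Hunk 1: at line 2 remove [nhklq,umcl] add [tccz,ikr,kpr] -> 8 lines: eixq btyih dtzag tccz ikr kpr pktp hle
Hunk 2: at line 4 remove [ikr,kpr,pktp] add [zae] -> 6 lines: eixq btyih dtzag tccz zae hle
Hunk 3: at line 1 remove [dtzag] add [ylsv,iqlj] -> 7 lines: eixq btyih ylsv iqlj tccz zae hle
Hunk 4: at line 4 remove [tccz] add [tkon,ojfud] -> 8 lines: eixq btyih ylsv iqlj tkon ojfud zae hle
Final line 8: hle

Answer: hle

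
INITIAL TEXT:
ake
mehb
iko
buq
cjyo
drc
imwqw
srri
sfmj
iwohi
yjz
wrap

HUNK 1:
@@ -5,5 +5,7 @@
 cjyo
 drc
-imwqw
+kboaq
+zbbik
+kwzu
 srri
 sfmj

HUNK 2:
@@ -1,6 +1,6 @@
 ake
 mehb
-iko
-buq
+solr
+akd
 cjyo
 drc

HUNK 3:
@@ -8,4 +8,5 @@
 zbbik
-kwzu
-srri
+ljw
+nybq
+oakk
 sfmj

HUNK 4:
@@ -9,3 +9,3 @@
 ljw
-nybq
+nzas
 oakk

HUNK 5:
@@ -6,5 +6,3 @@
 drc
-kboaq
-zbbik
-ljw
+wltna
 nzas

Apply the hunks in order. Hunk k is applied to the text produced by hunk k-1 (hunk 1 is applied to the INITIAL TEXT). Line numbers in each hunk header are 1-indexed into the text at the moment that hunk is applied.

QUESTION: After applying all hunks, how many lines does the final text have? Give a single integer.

Answer: 13

Derivation:
Hunk 1: at line 5 remove [imwqw] add [kboaq,zbbik,kwzu] -> 14 lines: ake mehb iko buq cjyo drc kboaq zbbik kwzu srri sfmj iwohi yjz wrap
Hunk 2: at line 1 remove [iko,buq] add [solr,akd] -> 14 lines: ake mehb solr akd cjyo drc kboaq zbbik kwzu srri sfmj iwohi yjz wrap
Hunk 3: at line 8 remove [kwzu,srri] add [ljw,nybq,oakk] -> 15 lines: ake mehb solr akd cjyo drc kboaq zbbik ljw nybq oakk sfmj iwohi yjz wrap
Hunk 4: at line 9 remove [nybq] add [nzas] -> 15 lines: ake mehb solr akd cjyo drc kboaq zbbik ljw nzas oakk sfmj iwohi yjz wrap
Hunk 5: at line 6 remove [kboaq,zbbik,ljw] add [wltna] -> 13 lines: ake mehb solr akd cjyo drc wltna nzas oakk sfmj iwohi yjz wrap
Final line count: 13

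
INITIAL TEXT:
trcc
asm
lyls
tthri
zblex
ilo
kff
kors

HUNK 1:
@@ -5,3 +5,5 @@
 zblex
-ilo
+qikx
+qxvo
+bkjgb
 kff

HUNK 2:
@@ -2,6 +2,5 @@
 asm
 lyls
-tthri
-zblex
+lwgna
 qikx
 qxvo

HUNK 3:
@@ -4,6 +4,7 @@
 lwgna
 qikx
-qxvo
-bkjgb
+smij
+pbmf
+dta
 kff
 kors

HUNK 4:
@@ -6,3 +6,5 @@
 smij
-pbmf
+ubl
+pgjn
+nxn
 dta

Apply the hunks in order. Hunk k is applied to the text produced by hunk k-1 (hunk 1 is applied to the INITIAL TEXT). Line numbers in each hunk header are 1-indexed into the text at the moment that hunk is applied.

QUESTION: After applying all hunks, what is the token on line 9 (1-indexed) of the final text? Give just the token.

Hunk 1: at line 5 remove [ilo] add [qikx,qxvo,bkjgb] -> 10 lines: trcc asm lyls tthri zblex qikx qxvo bkjgb kff kors
Hunk 2: at line 2 remove [tthri,zblex] add [lwgna] -> 9 lines: trcc asm lyls lwgna qikx qxvo bkjgb kff kors
Hunk 3: at line 4 remove [qxvo,bkjgb] add [smij,pbmf,dta] -> 10 lines: trcc asm lyls lwgna qikx smij pbmf dta kff kors
Hunk 4: at line 6 remove [pbmf] add [ubl,pgjn,nxn] -> 12 lines: trcc asm lyls lwgna qikx smij ubl pgjn nxn dta kff kors
Final line 9: nxn

Answer: nxn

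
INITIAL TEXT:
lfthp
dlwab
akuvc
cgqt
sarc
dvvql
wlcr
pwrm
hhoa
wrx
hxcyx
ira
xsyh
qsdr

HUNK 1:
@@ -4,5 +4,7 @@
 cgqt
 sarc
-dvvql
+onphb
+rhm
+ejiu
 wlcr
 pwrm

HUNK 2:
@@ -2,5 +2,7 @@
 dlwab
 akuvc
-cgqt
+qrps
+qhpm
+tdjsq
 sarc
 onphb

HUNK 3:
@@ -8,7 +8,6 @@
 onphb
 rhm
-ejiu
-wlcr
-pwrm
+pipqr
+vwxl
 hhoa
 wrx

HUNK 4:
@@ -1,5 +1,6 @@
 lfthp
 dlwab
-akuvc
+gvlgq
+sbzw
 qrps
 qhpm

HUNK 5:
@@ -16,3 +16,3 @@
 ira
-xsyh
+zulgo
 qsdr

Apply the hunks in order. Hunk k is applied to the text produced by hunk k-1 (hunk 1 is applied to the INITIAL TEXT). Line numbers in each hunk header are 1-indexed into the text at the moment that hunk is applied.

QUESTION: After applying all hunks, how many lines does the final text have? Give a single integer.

Hunk 1: at line 4 remove [dvvql] add [onphb,rhm,ejiu] -> 16 lines: lfthp dlwab akuvc cgqt sarc onphb rhm ejiu wlcr pwrm hhoa wrx hxcyx ira xsyh qsdr
Hunk 2: at line 2 remove [cgqt] add [qrps,qhpm,tdjsq] -> 18 lines: lfthp dlwab akuvc qrps qhpm tdjsq sarc onphb rhm ejiu wlcr pwrm hhoa wrx hxcyx ira xsyh qsdr
Hunk 3: at line 8 remove [ejiu,wlcr,pwrm] add [pipqr,vwxl] -> 17 lines: lfthp dlwab akuvc qrps qhpm tdjsq sarc onphb rhm pipqr vwxl hhoa wrx hxcyx ira xsyh qsdr
Hunk 4: at line 1 remove [akuvc] add [gvlgq,sbzw] -> 18 lines: lfthp dlwab gvlgq sbzw qrps qhpm tdjsq sarc onphb rhm pipqr vwxl hhoa wrx hxcyx ira xsyh qsdr
Hunk 5: at line 16 remove [xsyh] add [zulgo] -> 18 lines: lfthp dlwab gvlgq sbzw qrps qhpm tdjsq sarc onphb rhm pipqr vwxl hhoa wrx hxcyx ira zulgo qsdr
Final line count: 18

Answer: 18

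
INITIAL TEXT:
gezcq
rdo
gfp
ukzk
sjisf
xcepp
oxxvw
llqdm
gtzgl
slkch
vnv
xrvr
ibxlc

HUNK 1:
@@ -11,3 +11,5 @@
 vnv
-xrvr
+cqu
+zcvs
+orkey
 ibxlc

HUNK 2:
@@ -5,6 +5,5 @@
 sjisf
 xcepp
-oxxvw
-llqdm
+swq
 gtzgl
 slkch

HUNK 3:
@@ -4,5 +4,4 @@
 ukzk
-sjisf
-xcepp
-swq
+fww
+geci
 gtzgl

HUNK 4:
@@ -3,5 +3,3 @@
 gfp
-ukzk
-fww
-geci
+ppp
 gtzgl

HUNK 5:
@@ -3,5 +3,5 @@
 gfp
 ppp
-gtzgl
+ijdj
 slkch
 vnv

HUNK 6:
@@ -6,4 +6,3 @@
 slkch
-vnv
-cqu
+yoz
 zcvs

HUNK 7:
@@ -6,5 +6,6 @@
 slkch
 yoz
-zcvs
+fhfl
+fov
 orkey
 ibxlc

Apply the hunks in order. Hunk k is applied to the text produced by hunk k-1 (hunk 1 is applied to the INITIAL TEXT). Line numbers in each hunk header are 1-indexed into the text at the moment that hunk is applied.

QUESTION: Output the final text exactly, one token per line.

Hunk 1: at line 11 remove [xrvr] add [cqu,zcvs,orkey] -> 15 lines: gezcq rdo gfp ukzk sjisf xcepp oxxvw llqdm gtzgl slkch vnv cqu zcvs orkey ibxlc
Hunk 2: at line 5 remove [oxxvw,llqdm] add [swq] -> 14 lines: gezcq rdo gfp ukzk sjisf xcepp swq gtzgl slkch vnv cqu zcvs orkey ibxlc
Hunk 3: at line 4 remove [sjisf,xcepp,swq] add [fww,geci] -> 13 lines: gezcq rdo gfp ukzk fww geci gtzgl slkch vnv cqu zcvs orkey ibxlc
Hunk 4: at line 3 remove [ukzk,fww,geci] add [ppp] -> 11 lines: gezcq rdo gfp ppp gtzgl slkch vnv cqu zcvs orkey ibxlc
Hunk 5: at line 3 remove [gtzgl] add [ijdj] -> 11 lines: gezcq rdo gfp ppp ijdj slkch vnv cqu zcvs orkey ibxlc
Hunk 6: at line 6 remove [vnv,cqu] add [yoz] -> 10 lines: gezcq rdo gfp ppp ijdj slkch yoz zcvs orkey ibxlc
Hunk 7: at line 6 remove [zcvs] add [fhfl,fov] -> 11 lines: gezcq rdo gfp ppp ijdj slkch yoz fhfl fov orkey ibxlc

Answer: gezcq
rdo
gfp
ppp
ijdj
slkch
yoz
fhfl
fov
orkey
ibxlc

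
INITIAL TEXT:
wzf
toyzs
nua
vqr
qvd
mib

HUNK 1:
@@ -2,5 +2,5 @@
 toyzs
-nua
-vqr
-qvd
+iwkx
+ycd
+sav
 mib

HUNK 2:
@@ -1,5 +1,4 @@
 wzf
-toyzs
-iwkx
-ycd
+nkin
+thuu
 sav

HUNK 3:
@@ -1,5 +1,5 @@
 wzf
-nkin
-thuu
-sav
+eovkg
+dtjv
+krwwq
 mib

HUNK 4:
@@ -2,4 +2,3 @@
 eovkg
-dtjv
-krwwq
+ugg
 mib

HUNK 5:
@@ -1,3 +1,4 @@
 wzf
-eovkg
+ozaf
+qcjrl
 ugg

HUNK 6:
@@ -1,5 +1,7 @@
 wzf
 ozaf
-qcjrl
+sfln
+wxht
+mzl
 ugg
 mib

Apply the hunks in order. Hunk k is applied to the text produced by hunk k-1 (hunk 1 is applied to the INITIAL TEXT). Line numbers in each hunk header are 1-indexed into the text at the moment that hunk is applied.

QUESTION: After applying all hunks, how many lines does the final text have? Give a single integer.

Hunk 1: at line 2 remove [nua,vqr,qvd] add [iwkx,ycd,sav] -> 6 lines: wzf toyzs iwkx ycd sav mib
Hunk 2: at line 1 remove [toyzs,iwkx,ycd] add [nkin,thuu] -> 5 lines: wzf nkin thuu sav mib
Hunk 3: at line 1 remove [nkin,thuu,sav] add [eovkg,dtjv,krwwq] -> 5 lines: wzf eovkg dtjv krwwq mib
Hunk 4: at line 2 remove [dtjv,krwwq] add [ugg] -> 4 lines: wzf eovkg ugg mib
Hunk 5: at line 1 remove [eovkg] add [ozaf,qcjrl] -> 5 lines: wzf ozaf qcjrl ugg mib
Hunk 6: at line 1 remove [qcjrl] add [sfln,wxht,mzl] -> 7 lines: wzf ozaf sfln wxht mzl ugg mib
Final line count: 7

Answer: 7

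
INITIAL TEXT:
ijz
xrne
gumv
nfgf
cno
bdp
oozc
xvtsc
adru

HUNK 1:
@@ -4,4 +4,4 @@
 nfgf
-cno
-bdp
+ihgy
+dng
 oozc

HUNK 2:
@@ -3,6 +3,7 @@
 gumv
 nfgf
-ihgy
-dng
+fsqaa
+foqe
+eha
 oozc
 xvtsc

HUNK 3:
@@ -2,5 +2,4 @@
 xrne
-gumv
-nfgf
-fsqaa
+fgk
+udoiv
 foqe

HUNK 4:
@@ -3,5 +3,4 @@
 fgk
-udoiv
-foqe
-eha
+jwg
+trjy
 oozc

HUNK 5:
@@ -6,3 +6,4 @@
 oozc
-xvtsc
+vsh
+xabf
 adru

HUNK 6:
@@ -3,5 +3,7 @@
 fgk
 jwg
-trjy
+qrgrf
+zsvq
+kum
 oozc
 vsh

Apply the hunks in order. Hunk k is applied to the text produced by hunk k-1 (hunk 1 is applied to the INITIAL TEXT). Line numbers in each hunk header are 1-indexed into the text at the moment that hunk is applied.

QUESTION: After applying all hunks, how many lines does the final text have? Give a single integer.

Answer: 11

Derivation:
Hunk 1: at line 4 remove [cno,bdp] add [ihgy,dng] -> 9 lines: ijz xrne gumv nfgf ihgy dng oozc xvtsc adru
Hunk 2: at line 3 remove [ihgy,dng] add [fsqaa,foqe,eha] -> 10 lines: ijz xrne gumv nfgf fsqaa foqe eha oozc xvtsc adru
Hunk 3: at line 2 remove [gumv,nfgf,fsqaa] add [fgk,udoiv] -> 9 lines: ijz xrne fgk udoiv foqe eha oozc xvtsc adru
Hunk 4: at line 3 remove [udoiv,foqe,eha] add [jwg,trjy] -> 8 lines: ijz xrne fgk jwg trjy oozc xvtsc adru
Hunk 5: at line 6 remove [xvtsc] add [vsh,xabf] -> 9 lines: ijz xrne fgk jwg trjy oozc vsh xabf adru
Hunk 6: at line 3 remove [trjy] add [qrgrf,zsvq,kum] -> 11 lines: ijz xrne fgk jwg qrgrf zsvq kum oozc vsh xabf adru
Final line count: 11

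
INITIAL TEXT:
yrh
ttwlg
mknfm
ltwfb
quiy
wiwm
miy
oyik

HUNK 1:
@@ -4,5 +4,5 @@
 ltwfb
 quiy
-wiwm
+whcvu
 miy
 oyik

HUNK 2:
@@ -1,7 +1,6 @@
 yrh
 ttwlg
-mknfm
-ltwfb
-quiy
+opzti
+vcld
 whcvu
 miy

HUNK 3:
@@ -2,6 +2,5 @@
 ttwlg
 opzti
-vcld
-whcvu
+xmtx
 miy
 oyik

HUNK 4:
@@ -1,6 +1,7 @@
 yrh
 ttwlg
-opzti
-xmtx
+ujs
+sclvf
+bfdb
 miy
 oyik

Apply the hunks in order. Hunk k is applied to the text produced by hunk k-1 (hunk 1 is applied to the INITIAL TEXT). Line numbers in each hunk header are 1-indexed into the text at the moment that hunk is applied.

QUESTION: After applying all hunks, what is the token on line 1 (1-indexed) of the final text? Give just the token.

Answer: yrh

Derivation:
Hunk 1: at line 4 remove [wiwm] add [whcvu] -> 8 lines: yrh ttwlg mknfm ltwfb quiy whcvu miy oyik
Hunk 2: at line 1 remove [mknfm,ltwfb,quiy] add [opzti,vcld] -> 7 lines: yrh ttwlg opzti vcld whcvu miy oyik
Hunk 3: at line 2 remove [vcld,whcvu] add [xmtx] -> 6 lines: yrh ttwlg opzti xmtx miy oyik
Hunk 4: at line 1 remove [opzti,xmtx] add [ujs,sclvf,bfdb] -> 7 lines: yrh ttwlg ujs sclvf bfdb miy oyik
Final line 1: yrh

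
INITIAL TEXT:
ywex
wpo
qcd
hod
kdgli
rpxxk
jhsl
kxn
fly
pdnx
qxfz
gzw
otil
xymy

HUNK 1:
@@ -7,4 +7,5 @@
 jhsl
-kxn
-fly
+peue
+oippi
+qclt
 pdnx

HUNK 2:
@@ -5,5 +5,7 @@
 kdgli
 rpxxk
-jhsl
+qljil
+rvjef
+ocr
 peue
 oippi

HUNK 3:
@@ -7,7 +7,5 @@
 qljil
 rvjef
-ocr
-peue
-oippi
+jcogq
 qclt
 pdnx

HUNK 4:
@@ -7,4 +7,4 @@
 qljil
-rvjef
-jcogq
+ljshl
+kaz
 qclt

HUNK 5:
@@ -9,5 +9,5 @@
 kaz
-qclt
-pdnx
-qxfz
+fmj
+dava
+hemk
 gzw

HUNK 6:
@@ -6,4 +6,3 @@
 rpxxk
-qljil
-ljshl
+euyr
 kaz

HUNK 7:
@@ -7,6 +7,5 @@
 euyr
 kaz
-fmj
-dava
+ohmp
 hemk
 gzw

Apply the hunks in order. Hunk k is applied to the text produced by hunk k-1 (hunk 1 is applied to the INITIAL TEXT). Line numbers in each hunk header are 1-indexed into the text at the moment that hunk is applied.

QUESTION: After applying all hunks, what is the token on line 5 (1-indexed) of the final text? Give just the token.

Hunk 1: at line 7 remove [kxn,fly] add [peue,oippi,qclt] -> 15 lines: ywex wpo qcd hod kdgli rpxxk jhsl peue oippi qclt pdnx qxfz gzw otil xymy
Hunk 2: at line 5 remove [jhsl] add [qljil,rvjef,ocr] -> 17 lines: ywex wpo qcd hod kdgli rpxxk qljil rvjef ocr peue oippi qclt pdnx qxfz gzw otil xymy
Hunk 3: at line 7 remove [ocr,peue,oippi] add [jcogq] -> 15 lines: ywex wpo qcd hod kdgli rpxxk qljil rvjef jcogq qclt pdnx qxfz gzw otil xymy
Hunk 4: at line 7 remove [rvjef,jcogq] add [ljshl,kaz] -> 15 lines: ywex wpo qcd hod kdgli rpxxk qljil ljshl kaz qclt pdnx qxfz gzw otil xymy
Hunk 5: at line 9 remove [qclt,pdnx,qxfz] add [fmj,dava,hemk] -> 15 lines: ywex wpo qcd hod kdgli rpxxk qljil ljshl kaz fmj dava hemk gzw otil xymy
Hunk 6: at line 6 remove [qljil,ljshl] add [euyr] -> 14 lines: ywex wpo qcd hod kdgli rpxxk euyr kaz fmj dava hemk gzw otil xymy
Hunk 7: at line 7 remove [fmj,dava] add [ohmp] -> 13 lines: ywex wpo qcd hod kdgli rpxxk euyr kaz ohmp hemk gzw otil xymy
Final line 5: kdgli

Answer: kdgli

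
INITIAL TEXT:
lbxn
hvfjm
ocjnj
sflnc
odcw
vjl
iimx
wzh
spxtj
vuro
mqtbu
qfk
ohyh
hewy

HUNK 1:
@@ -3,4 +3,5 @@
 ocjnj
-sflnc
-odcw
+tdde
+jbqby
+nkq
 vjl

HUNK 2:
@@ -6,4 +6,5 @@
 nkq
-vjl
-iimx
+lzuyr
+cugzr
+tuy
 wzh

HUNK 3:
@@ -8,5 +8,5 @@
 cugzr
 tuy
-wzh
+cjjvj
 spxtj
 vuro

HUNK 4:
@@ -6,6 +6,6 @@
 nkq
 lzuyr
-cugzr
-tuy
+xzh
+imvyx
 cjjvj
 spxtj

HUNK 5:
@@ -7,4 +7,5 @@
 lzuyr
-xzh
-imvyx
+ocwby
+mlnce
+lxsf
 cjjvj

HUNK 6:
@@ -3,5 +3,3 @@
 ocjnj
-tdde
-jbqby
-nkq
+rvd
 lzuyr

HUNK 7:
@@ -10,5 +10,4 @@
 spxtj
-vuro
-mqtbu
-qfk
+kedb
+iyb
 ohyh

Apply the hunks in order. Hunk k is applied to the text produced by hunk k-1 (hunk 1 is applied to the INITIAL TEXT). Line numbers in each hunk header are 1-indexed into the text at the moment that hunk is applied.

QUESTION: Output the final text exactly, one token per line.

Hunk 1: at line 3 remove [sflnc,odcw] add [tdde,jbqby,nkq] -> 15 lines: lbxn hvfjm ocjnj tdde jbqby nkq vjl iimx wzh spxtj vuro mqtbu qfk ohyh hewy
Hunk 2: at line 6 remove [vjl,iimx] add [lzuyr,cugzr,tuy] -> 16 lines: lbxn hvfjm ocjnj tdde jbqby nkq lzuyr cugzr tuy wzh spxtj vuro mqtbu qfk ohyh hewy
Hunk 3: at line 8 remove [wzh] add [cjjvj] -> 16 lines: lbxn hvfjm ocjnj tdde jbqby nkq lzuyr cugzr tuy cjjvj spxtj vuro mqtbu qfk ohyh hewy
Hunk 4: at line 6 remove [cugzr,tuy] add [xzh,imvyx] -> 16 lines: lbxn hvfjm ocjnj tdde jbqby nkq lzuyr xzh imvyx cjjvj spxtj vuro mqtbu qfk ohyh hewy
Hunk 5: at line 7 remove [xzh,imvyx] add [ocwby,mlnce,lxsf] -> 17 lines: lbxn hvfjm ocjnj tdde jbqby nkq lzuyr ocwby mlnce lxsf cjjvj spxtj vuro mqtbu qfk ohyh hewy
Hunk 6: at line 3 remove [tdde,jbqby,nkq] add [rvd] -> 15 lines: lbxn hvfjm ocjnj rvd lzuyr ocwby mlnce lxsf cjjvj spxtj vuro mqtbu qfk ohyh hewy
Hunk 7: at line 10 remove [vuro,mqtbu,qfk] add [kedb,iyb] -> 14 lines: lbxn hvfjm ocjnj rvd lzuyr ocwby mlnce lxsf cjjvj spxtj kedb iyb ohyh hewy

Answer: lbxn
hvfjm
ocjnj
rvd
lzuyr
ocwby
mlnce
lxsf
cjjvj
spxtj
kedb
iyb
ohyh
hewy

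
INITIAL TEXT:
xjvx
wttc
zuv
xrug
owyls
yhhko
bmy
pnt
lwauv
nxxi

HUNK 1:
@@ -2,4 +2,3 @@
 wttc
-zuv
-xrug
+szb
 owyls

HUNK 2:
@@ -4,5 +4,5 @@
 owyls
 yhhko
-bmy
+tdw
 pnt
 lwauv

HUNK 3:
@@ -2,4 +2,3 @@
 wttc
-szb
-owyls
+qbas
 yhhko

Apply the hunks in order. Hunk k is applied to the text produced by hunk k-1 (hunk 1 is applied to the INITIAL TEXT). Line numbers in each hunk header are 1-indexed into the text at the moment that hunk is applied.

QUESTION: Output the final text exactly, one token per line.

Hunk 1: at line 2 remove [zuv,xrug] add [szb] -> 9 lines: xjvx wttc szb owyls yhhko bmy pnt lwauv nxxi
Hunk 2: at line 4 remove [bmy] add [tdw] -> 9 lines: xjvx wttc szb owyls yhhko tdw pnt lwauv nxxi
Hunk 3: at line 2 remove [szb,owyls] add [qbas] -> 8 lines: xjvx wttc qbas yhhko tdw pnt lwauv nxxi

Answer: xjvx
wttc
qbas
yhhko
tdw
pnt
lwauv
nxxi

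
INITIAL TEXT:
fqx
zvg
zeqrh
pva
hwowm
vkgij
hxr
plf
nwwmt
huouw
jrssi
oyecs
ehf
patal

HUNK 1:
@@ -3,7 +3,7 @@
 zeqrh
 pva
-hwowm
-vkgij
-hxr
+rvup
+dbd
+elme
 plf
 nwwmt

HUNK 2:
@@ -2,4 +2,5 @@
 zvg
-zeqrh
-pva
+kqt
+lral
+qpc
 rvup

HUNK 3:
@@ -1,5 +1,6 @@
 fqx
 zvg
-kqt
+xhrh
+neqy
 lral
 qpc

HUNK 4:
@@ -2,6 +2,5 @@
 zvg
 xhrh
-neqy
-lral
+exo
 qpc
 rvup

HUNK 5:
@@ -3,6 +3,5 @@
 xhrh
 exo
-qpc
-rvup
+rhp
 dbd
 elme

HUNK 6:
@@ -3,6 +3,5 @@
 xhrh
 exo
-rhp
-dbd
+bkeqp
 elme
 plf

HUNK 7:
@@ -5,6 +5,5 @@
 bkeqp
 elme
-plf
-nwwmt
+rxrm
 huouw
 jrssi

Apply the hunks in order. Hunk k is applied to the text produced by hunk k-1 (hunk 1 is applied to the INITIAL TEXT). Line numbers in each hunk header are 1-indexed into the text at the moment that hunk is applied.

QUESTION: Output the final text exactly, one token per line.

Hunk 1: at line 3 remove [hwowm,vkgij,hxr] add [rvup,dbd,elme] -> 14 lines: fqx zvg zeqrh pva rvup dbd elme plf nwwmt huouw jrssi oyecs ehf patal
Hunk 2: at line 2 remove [zeqrh,pva] add [kqt,lral,qpc] -> 15 lines: fqx zvg kqt lral qpc rvup dbd elme plf nwwmt huouw jrssi oyecs ehf patal
Hunk 3: at line 1 remove [kqt] add [xhrh,neqy] -> 16 lines: fqx zvg xhrh neqy lral qpc rvup dbd elme plf nwwmt huouw jrssi oyecs ehf patal
Hunk 4: at line 2 remove [neqy,lral] add [exo] -> 15 lines: fqx zvg xhrh exo qpc rvup dbd elme plf nwwmt huouw jrssi oyecs ehf patal
Hunk 5: at line 3 remove [qpc,rvup] add [rhp] -> 14 lines: fqx zvg xhrh exo rhp dbd elme plf nwwmt huouw jrssi oyecs ehf patal
Hunk 6: at line 3 remove [rhp,dbd] add [bkeqp] -> 13 lines: fqx zvg xhrh exo bkeqp elme plf nwwmt huouw jrssi oyecs ehf patal
Hunk 7: at line 5 remove [plf,nwwmt] add [rxrm] -> 12 lines: fqx zvg xhrh exo bkeqp elme rxrm huouw jrssi oyecs ehf patal

Answer: fqx
zvg
xhrh
exo
bkeqp
elme
rxrm
huouw
jrssi
oyecs
ehf
patal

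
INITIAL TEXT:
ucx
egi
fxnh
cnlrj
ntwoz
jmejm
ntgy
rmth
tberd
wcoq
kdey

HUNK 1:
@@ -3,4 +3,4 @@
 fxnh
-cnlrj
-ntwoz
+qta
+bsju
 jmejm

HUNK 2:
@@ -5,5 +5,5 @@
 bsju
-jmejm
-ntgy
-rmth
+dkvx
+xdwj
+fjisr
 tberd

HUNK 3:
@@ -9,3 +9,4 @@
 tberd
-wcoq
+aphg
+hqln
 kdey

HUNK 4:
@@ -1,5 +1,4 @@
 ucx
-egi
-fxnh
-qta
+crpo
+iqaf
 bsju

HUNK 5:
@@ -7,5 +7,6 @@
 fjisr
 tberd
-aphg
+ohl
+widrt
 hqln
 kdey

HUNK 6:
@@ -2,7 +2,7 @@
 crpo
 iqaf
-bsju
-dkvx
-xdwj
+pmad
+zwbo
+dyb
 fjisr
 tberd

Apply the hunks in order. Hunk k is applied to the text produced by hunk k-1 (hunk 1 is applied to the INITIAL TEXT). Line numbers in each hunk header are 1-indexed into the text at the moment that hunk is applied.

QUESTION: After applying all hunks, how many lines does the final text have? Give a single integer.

Answer: 12

Derivation:
Hunk 1: at line 3 remove [cnlrj,ntwoz] add [qta,bsju] -> 11 lines: ucx egi fxnh qta bsju jmejm ntgy rmth tberd wcoq kdey
Hunk 2: at line 5 remove [jmejm,ntgy,rmth] add [dkvx,xdwj,fjisr] -> 11 lines: ucx egi fxnh qta bsju dkvx xdwj fjisr tberd wcoq kdey
Hunk 3: at line 9 remove [wcoq] add [aphg,hqln] -> 12 lines: ucx egi fxnh qta bsju dkvx xdwj fjisr tberd aphg hqln kdey
Hunk 4: at line 1 remove [egi,fxnh,qta] add [crpo,iqaf] -> 11 lines: ucx crpo iqaf bsju dkvx xdwj fjisr tberd aphg hqln kdey
Hunk 5: at line 7 remove [aphg] add [ohl,widrt] -> 12 lines: ucx crpo iqaf bsju dkvx xdwj fjisr tberd ohl widrt hqln kdey
Hunk 6: at line 2 remove [bsju,dkvx,xdwj] add [pmad,zwbo,dyb] -> 12 lines: ucx crpo iqaf pmad zwbo dyb fjisr tberd ohl widrt hqln kdey
Final line count: 12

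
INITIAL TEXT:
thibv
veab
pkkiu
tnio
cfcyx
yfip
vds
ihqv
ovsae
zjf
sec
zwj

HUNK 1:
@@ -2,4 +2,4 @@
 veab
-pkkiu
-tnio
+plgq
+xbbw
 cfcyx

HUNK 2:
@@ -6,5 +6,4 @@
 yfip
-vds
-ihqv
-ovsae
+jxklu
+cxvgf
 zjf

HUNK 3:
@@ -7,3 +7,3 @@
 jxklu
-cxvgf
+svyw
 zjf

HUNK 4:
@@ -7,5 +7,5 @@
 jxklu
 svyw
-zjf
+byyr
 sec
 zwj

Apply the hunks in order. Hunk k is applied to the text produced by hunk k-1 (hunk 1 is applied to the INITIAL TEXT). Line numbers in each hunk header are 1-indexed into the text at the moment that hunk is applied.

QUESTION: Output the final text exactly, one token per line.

Hunk 1: at line 2 remove [pkkiu,tnio] add [plgq,xbbw] -> 12 lines: thibv veab plgq xbbw cfcyx yfip vds ihqv ovsae zjf sec zwj
Hunk 2: at line 6 remove [vds,ihqv,ovsae] add [jxklu,cxvgf] -> 11 lines: thibv veab plgq xbbw cfcyx yfip jxklu cxvgf zjf sec zwj
Hunk 3: at line 7 remove [cxvgf] add [svyw] -> 11 lines: thibv veab plgq xbbw cfcyx yfip jxklu svyw zjf sec zwj
Hunk 4: at line 7 remove [zjf] add [byyr] -> 11 lines: thibv veab plgq xbbw cfcyx yfip jxklu svyw byyr sec zwj

Answer: thibv
veab
plgq
xbbw
cfcyx
yfip
jxklu
svyw
byyr
sec
zwj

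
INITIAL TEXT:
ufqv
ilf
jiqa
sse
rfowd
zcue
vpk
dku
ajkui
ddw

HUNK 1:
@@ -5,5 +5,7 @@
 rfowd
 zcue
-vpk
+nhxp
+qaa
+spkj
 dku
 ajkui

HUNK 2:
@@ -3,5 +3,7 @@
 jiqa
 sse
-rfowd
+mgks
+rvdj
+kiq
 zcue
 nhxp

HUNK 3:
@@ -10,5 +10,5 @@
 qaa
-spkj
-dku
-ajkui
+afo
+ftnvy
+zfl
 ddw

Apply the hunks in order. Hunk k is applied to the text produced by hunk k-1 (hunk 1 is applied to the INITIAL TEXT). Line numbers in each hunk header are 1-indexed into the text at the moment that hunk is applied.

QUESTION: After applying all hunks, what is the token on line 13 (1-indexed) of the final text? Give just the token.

Hunk 1: at line 5 remove [vpk] add [nhxp,qaa,spkj] -> 12 lines: ufqv ilf jiqa sse rfowd zcue nhxp qaa spkj dku ajkui ddw
Hunk 2: at line 3 remove [rfowd] add [mgks,rvdj,kiq] -> 14 lines: ufqv ilf jiqa sse mgks rvdj kiq zcue nhxp qaa spkj dku ajkui ddw
Hunk 3: at line 10 remove [spkj,dku,ajkui] add [afo,ftnvy,zfl] -> 14 lines: ufqv ilf jiqa sse mgks rvdj kiq zcue nhxp qaa afo ftnvy zfl ddw
Final line 13: zfl

Answer: zfl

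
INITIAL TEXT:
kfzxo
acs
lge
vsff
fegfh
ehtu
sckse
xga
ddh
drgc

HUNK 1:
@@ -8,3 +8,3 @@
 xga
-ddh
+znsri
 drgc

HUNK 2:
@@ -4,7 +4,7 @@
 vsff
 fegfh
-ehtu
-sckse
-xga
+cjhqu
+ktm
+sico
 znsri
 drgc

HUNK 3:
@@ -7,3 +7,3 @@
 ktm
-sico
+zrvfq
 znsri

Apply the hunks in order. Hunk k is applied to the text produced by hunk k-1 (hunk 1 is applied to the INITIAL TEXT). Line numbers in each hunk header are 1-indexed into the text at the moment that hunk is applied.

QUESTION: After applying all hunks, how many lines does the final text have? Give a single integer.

Answer: 10

Derivation:
Hunk 1: at line 8 remove [ddh] add [znsri] -> 10 lines: kfzxo acs lge vsff fegfh ehtu sckse xga znsri drgc
Hunk 2: at line 4 remove [ehtu,sckse,xga] add [cjhqu,ktm,sico] -> 10 lines: kfzxo acs lge vsff fegfh cjhqu ktm sico znsri drgc
Hunk 3: at line 7 remove [sico] add [zrvfq] -> 10 lines: kfzxo acs lge vsff fegfh cjhqu ktm zrvfq znsri drgc
Final line count: 10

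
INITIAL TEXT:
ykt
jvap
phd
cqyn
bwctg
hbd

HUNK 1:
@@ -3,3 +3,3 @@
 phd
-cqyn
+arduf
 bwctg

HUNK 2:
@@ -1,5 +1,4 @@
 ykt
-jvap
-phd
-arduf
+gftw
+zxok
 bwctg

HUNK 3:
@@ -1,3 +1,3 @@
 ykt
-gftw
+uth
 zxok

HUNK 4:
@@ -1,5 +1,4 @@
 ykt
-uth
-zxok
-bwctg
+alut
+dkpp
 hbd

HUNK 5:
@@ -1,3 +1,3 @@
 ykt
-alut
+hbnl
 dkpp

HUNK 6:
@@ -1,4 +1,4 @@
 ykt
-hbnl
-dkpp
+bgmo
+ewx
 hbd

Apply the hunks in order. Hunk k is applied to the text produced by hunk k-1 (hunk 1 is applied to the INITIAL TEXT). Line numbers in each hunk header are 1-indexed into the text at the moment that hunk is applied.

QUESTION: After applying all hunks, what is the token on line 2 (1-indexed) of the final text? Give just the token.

Hunk 1: at line 3 remove [cqyn] add [arduf] -> 6 lines: ykt jvap phd arduf bwctg hbd
Hunk 2: at line 1 remove [jvap,phd,arduf] add [gftw,zxok] -> 5 lines: ykt gftw zxok bwctg hbd
Hunk 3: at line 1 remove [gftw] add [uth] -> 5 lines: ykt uth zxok bwctg hbd
Hunk 4: at line 1 remove [uth,zxok,bwctg] add [alut,dkpp] -> 4 lines: ykt alut dkpp hbd
Hunk 5: at line 1 remove [alut] add [hbnl] -> 4 lines: ykt hbnl dkpp hbd
Hunk 6: at line 1 remove [hbnl,dkpp] add [bgmo,ewx] -> 4 lines: ykt bgmo ewx hbd
Final line 2: bgmo

Answer: bgmo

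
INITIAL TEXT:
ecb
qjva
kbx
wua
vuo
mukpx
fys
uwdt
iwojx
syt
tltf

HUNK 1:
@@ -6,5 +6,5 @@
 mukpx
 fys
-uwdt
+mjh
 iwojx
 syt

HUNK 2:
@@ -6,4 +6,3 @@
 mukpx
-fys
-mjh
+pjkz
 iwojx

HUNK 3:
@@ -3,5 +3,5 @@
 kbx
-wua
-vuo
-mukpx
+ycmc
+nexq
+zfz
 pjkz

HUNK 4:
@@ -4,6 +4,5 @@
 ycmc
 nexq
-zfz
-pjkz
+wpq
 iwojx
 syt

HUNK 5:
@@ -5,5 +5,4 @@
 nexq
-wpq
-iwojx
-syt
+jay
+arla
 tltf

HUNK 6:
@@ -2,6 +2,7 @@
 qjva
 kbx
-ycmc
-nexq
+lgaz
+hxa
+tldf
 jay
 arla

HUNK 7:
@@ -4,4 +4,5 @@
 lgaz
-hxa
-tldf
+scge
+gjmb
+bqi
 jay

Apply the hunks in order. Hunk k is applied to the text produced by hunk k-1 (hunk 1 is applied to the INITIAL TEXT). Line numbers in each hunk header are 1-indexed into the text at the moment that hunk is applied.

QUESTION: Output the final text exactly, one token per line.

Answer: ecb
qjva
kbx
lgaz
scge
gjmb
bqi
jay
arla
tltf

Derivation:
Hunk 1: at line 6 remove [uwdt] add [mjh] -> 11 lines: ecb qjva kbx wua vuo mukpx fys mjh iwojx syt tltf
Hunk 2: at line 6 remove [fys,mjh] add [pjkz] -> 10 lines: ecb qjva kbx wua vuo mukpx pjkz iwojx syt tltf
Hunk 3: at line 3 remove [wua,vuo,mukpx] add [ycmc,nexq,zfz] -> 10 lines: ecb qjva kbx ycmc nexq zfz pjkz iwojx syt tltf
Hunk 4: at line 4 remove [zfz,pjkz] add [wpq] -> 9 lines: ecb qjva kbx ycmc nexq wpq iwojx syt tltf
Hunk 5: at line 5 remove [wpq,iwojx,syt] add [jay,arla] -> 8 lines: ecb qjva kbx ycmc nexq jay arla tltf
Hunk 6: at line 2 remove [ycmc,nexq] add [lgaz,hxa,tldf] -> 9 lines: ecb qjva kbx lgaz hxa tldf jay arla tltf
Hunk 7: at line 4 remove [hxa,tldf] add [scge,gjmb,bqi] -> 10 lines: ecb qjva kbx lgaz scge gjmb bqi jay arla tltf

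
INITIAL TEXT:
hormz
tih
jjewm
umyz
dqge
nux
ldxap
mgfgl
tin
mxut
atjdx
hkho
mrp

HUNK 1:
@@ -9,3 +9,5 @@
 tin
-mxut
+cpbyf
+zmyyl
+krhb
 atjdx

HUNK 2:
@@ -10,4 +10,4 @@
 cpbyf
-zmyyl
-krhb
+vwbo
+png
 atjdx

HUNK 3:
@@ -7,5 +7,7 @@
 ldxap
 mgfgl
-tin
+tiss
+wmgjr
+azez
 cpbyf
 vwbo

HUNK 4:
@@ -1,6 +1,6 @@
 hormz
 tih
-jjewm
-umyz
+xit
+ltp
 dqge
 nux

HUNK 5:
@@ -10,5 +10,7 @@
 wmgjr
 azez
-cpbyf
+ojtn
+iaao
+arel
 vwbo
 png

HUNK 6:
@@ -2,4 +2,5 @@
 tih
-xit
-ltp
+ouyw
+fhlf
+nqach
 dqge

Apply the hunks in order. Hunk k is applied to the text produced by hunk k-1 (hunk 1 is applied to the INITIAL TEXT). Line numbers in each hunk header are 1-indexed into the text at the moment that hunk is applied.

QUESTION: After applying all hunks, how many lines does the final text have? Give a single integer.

Answer: 20

Derivation:
Hunk 1: at line 9 remove [mxut] add [cpbyf,zmyyl,krhb] -> 15 lines: hormz tih jjewm umyz dqge nux ldxap mgfgl tin cpbyf zmyyl krhb atjdx hkho mrp
Hunk 2: at line 10 remove [zmyyl,krhb] add [vwbo,png] -> 15 lines: hormz tih jjewm umyz dqge nux ldxap mgfgl tin cpbyf vwbo png atjdx hkho mrp
Hunk 3: at line 7 remove [tin] add [tiss,wmgjr,azez] -> 17 lines: hormz tih jjewm umyz dqge nux ldxap mgfgl tiss wmgjr azez cpbyf vwbo png atjdx hkho mrp
Hunk 4: at line 1 remove [jjewm,umyz] add [xit,ltp] -> 17 lines: hormz tih xit ltp dqge nux ldxap mgfgl tiss wmgjr azez cpbyf vwbo png atjdx hkho mrp
Hunk 5: at line 10 remove [cpbyf] add [ojtn,iaao,arel] -> 19 lines: hormz tih xit ltp dqge nux ldxap mgfgl tiss wmgjr azez ojtn iaao arel vwbo png atjdx hkho mrp
Hunk 6: at line 2 remove [xit,ltp] add [ouyw,fhlf,nqach] -> 20 lines: hormz tih ouyw fhlf nqach dqge nux ldxap mgfgl tiss wmgjr azez ojtn iaao arel vwbo png atjdx hkho mrp
Final line count: 20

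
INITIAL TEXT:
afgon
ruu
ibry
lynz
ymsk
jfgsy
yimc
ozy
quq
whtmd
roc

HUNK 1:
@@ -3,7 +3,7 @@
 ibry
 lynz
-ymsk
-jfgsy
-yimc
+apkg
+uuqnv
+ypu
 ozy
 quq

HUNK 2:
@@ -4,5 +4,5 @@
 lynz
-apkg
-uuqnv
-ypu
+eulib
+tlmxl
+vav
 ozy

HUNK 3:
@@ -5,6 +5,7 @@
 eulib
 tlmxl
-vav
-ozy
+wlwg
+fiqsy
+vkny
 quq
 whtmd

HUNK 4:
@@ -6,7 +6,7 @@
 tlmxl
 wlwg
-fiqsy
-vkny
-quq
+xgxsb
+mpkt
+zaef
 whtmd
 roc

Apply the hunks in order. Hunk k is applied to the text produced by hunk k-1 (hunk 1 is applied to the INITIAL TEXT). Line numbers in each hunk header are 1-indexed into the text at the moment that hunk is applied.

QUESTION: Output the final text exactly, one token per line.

Hunk 1: at line 3 remove [ymsk,jfgsy,yimc] add [apkg,uuqnv,ypu] -> 11 lines: afgon ruu ibry lynz apkg uuqnv ypu ozy quq whtmd roc
Hunk 2: at line 4 remove [apkg,uuqnv,ypu] add [eulib,tlmxl,vav] -> 11 lines: afgon ruu ibry lynz eulib tlmxl vav ozy quq whtmd roc
Hunk 3: at line 5 remove [vav,ozy] add [wlwg,fiqsy,vkny] -> 12 lines: afgon ruu ibry lynz eulib tlmxl wlwg fiqsy vkny quq whtmd roc
Hunk 4: at line 6 remove [fiqsy,vkny,quq] add [xgxsb,mpkt,zaef] -> 12 lines: afgon ruu ibry lynz eulib tlmxl wlwg xgxsb mpkt zaef whtmd roc

Answer: afgon
ruu
ibry
lynz
eulib
tlmxl
wlwg
xgxsb
mpkt
zaef
whtmd
roc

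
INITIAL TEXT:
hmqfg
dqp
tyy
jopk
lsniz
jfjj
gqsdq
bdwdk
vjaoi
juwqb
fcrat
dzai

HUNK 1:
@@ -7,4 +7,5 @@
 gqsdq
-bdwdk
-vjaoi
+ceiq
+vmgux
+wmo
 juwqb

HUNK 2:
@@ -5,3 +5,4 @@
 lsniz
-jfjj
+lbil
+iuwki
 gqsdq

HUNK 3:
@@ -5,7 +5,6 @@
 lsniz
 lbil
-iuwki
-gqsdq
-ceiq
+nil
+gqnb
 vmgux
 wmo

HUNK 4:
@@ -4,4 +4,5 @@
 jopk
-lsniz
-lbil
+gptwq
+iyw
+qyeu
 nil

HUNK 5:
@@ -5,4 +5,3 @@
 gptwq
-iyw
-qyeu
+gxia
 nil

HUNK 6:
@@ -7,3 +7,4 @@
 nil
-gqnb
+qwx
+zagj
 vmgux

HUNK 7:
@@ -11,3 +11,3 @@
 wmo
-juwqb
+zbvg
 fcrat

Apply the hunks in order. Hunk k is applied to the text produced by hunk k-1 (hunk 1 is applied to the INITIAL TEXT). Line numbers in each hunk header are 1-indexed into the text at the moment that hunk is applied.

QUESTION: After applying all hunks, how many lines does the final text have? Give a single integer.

Hunk 1: at line 7 remove [bdwdk,vjaoi] add [ceiq,vmgux,wmo] -> 13 lines: hmqfg dqp tyy jopk lsniz jfjj gqsdq ceiq vmgux wmo juwqb fcrat dzai
Hunk 2: at line 5 remove [jfjj] add [lbil,iuwki] -> 14 lines: hmqfg dqp tyy jopk lsniz lbil iuwki gqsdq ceiq vmgux wmo juwqb fcrat dzai
Hunk 3: at line 5 remove [iuwki,gqsdq,ceiq] add [nil,gqnb] -> 13 lines: hmqfg dqp tyy jopk lsniz lbil nil gqnb vmgux wmo juwqb fcrat dzai
Hunk 4: at line 4 remove [lsniz,lbil] add [gptwq,iyw,qyeu] -> 14 lines: hmqfg dqp tyy jopk gptwq iyw qyeu nil gqnb vmgux wmo juwqb fcrat dzai
Hunk 5: at line 5 remove [iyw,qyeu] add [gxia] -> 13 lines: hmqfg dqp tyy jopk gptwq gxia nil gqnb vmgux wmo juwqb fcrat dzai
Hunk 6: at line 7 remove [gqnb] add [qwx,zagj] -> 14 lines: hmqfg dqp tyy jopk gptwq gxia nil qwx zagj vmgux wmo juwqb fcrat dzai
Hunk 7: at line 11 remove [juwqb] add [zbvg] -> 14 lines: hmqfg dqp tyy jopk gptwq gxia nil qwx zagj vmgux wmo zbvg fcrat dzai
Final line count: 14

Answer: 14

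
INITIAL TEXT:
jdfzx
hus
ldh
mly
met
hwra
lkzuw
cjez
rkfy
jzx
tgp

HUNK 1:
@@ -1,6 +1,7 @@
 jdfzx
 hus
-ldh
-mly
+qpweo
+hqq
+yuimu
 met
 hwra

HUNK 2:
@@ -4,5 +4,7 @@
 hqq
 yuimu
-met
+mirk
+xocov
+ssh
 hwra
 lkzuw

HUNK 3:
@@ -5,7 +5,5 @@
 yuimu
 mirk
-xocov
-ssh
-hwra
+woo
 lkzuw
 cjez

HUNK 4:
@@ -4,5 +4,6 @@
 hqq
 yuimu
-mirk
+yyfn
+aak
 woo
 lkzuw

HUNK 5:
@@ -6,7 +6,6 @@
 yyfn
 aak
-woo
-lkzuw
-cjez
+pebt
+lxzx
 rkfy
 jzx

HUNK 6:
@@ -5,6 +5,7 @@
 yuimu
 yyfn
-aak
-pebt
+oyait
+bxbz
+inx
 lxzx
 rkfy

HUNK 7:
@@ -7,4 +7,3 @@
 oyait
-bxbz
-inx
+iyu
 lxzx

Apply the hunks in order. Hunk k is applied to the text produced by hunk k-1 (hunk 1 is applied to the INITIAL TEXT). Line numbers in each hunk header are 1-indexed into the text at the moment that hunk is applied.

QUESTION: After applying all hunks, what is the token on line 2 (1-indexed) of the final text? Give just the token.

Answer: hus

Derivation:
Hunk 1: at line 1 remove [ldh,mly] add [qpweo,hqq,yuimu] -> 12 lines: jdfzx hus qpweo hqq yuimu met hwra lkzuw cjez rkfy jzx tgp
Hunk 2: at line 4 remove [met] add [mirk,xocov,ssh] -> 14 lines: jdfzx hus qpweo hqq yuimu mirk xocov ssh hwra lkzuw cjez rkfy jzx tgp
Hunk 3: at line 5 remove [xocov,ssh,hwra] add [woo] -> 12 lines: jdfzx hus qpweo hqq yuimu mirk woo lkzuw cjez rkfy jzx tgp
Hunk 4: at line 4 remove [mirk] add [yyfn,aak] -> 13 lines: jdfzx hus qpweo hqq yuimu yyfn aak woo lkzuw cjez rkfy jzx tgp
Hunk 5: at line 6 remove [woo,lkzuw,cjez] add [pebt,lxzx] -> 12 lines: jdfzx hus qpweo hqq yuimu yyfn aak pebt lxzx rkfy jzx tgp
Hunk 6: at line 5 remove [aak,pebt] add [oyait,bxbz,inx] -> 13 lines: jdfzx hus qpweo hqq yuimu yyfn oyait bxbz inx lxzx rkfy jzx tgp
Hunk 7: at line 7 remove [bxbz,inx] add [iyu] -> 12 lines: jdfzx hus qpweo hqq yuimu yyfn oyait iyu lxzx rkfy jzx tgp
Final line 2: hus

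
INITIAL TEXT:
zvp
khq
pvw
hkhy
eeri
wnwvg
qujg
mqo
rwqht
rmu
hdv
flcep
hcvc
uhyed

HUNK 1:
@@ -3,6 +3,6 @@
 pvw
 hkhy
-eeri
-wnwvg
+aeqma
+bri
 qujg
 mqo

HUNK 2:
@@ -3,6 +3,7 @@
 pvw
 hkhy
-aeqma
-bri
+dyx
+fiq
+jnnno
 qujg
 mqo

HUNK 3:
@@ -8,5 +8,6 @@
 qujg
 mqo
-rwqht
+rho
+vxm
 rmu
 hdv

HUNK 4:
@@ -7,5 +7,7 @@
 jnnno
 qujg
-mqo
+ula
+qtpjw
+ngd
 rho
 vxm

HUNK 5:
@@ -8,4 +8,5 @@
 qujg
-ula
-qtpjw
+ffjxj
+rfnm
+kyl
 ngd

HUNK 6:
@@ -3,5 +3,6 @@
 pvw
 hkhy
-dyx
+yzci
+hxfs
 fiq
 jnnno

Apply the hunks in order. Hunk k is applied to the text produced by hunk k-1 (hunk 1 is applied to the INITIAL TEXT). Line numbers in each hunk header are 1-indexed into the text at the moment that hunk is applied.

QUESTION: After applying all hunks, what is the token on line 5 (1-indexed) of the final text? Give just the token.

Hunk 1: at line 3 remove [eeri,wnwvg] add [aeqma,bri] -> 14 lines: zvp khq pvw hkhy aeqma bri qujg mqo rwqht rmu hdv flcep hcvc uhyed
Hunk 2: at line 3 remove [aeqma,bri] add [dyx,fiq,jnnno] -> 15 lines: zvp khq pvw hkhy dyx fiq jnnno qujg mqo rwqht rmu hdv flcep hcvc uhyed
Hunk 3: at line 8 remove [rwqht] add [rho,vxm] -> 16 lines: zvp khq pvw hkhy dyx fiq jnnno qujg mqo rho vxm rmu hdv flcep hcvc uhyed
Hunk 4: at line 7 remove [mqo] add [ula,qtpjw,ngd] -> 18 lines: zvp khq pvw hkhy dyx fiq jnnno qujg ula qtpjw ngd rho vxm rmu hdv flcep hcvc uhyed
Hunk 5: at line 8 remove [ula,qtpjw] add [ffjxj,rfnm,kyl] -> 19 lines: zvp khq pvw hkhy dyx fiq jnnno qujg ffjxj rfnm kyl ngd rho vxm rmu hdv flcep hcvc uhyed
Hunk 6: at line 3 remove [dyx] add [yzci,hxfs] -> 20 lines: zvp khq pvw hkhy yzci hxfs fiq jnnno qujg ffjxj rfnm kyl ngd rho vxm rmu hdv flcep hcvc uhyed
Final line 5: yzci

Answer: yzci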